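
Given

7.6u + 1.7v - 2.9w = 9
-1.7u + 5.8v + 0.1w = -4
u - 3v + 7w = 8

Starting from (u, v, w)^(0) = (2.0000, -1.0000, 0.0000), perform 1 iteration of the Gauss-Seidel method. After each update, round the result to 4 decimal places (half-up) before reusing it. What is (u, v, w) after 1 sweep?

(1.4079, -0.2770, 0.8230)

Iteration 1:
  u = (9 - (1.7)·-1.0000 - (-2.9)·0.0000) / (7.6) = 1.4079
  v = (-4 - (-1.7)·1.4079 - (0.1)·0.0000) / (5.8) = -0.2770
  w = (8 - (1)·1.4079 - (-3)·-0.2770) / (7) = 0.8230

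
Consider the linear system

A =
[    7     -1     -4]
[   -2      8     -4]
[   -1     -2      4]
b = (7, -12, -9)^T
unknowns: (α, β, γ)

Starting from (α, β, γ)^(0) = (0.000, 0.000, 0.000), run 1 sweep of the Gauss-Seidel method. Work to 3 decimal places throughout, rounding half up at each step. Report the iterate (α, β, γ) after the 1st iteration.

Iteration 1:
  α = (7 - (-1)·0.000 - (-4)·0.000) / (7) = 1.000
  β = (-12 - (-2)·1.000 - (-4)·0.000) / (8) = -1.250
  γ = (-9 - (-1)·1.000 - (-2)·-1.250) / (4) = -2.625

(1.000, -1.250, -2.625)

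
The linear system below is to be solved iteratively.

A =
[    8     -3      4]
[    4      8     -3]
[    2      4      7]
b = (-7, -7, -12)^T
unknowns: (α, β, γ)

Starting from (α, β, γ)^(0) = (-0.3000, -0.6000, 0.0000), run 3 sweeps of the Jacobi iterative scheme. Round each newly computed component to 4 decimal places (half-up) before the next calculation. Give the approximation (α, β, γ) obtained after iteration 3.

(-0.6848, -0.9926, -1.1091)

Iteration 1:
  α = (-7 - (-3)·-0.6000 - (4)·0.0000) / (8) = -1.1000
  β = (-7 - (4)·-0.3000 - (-3)·0.0000) / (8) = -0.7250
  γ = (-12 - (2)·-0.3000 - (4)·-0.6000) / (7) = -1.2857
Iteration 2:
  α = (-7 - (-3)·-0.7250 - (4)·-1.2857) / (8) = -0.5040
  β = (-7 - (4)·-1.1000 - (-3)·-1.2857) / (8) = -0.8071
  γ = (-12 - (2)·-1.1000 - (4)·-0.7250) / (7) = -0.9857
Iteration 3:
  α = (-7 - (-3)·-0.8071 - (4)·-0.9857) / (8) = -0.6848
  β = (-7 - (4)·-0.5040 - (-3)·-0.9857) / (8) = -0.9926
  γ = (-12 - (2)·-0.5040 - (4)·-0.8071) / (7) = -1.1091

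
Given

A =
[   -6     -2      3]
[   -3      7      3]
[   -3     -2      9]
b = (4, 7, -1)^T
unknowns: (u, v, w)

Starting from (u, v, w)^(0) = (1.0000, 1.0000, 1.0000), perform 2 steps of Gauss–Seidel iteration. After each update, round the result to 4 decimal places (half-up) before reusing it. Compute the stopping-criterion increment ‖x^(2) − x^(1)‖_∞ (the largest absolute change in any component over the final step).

Iteration 1:
  u = (4 - (-2)·1.0000 - (3)·1.0000) / (-6) = -0.5000
  v = (7 - (-3)·-0.5000 - (3)·1.0000) / (7) = 0.3571
  w = (-1 - (-3)·-0.5000 - (-2)·0.3571) / (9) = -0.1984
Iteration 2:
  u = (4 - (-2)·0.3571 - (3)·-0.1984) / (-6) = -0.8849
  v = (7 - (-3)·-0.8849 - (3)·-0.1984) / (7) = 0.7058
  w = (-1 - (-3)·-0.8849 - (-2)·0.7058) / (9) = -0.2492
Change: (-0.3849, 0.3487, -0.0508) → max |·| = 0.3849

0.3849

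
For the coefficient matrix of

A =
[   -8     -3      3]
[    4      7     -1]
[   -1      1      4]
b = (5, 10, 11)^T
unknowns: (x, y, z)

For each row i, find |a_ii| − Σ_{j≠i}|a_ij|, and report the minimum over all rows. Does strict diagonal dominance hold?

row 1: |-8| − (3+3) = 2
row 2: |7| − (4+1) = 2
row 3: |4| − (1+1) = 2
minimum over rows = 2 → strictly diagonally dominant (convergence guaranteed)

2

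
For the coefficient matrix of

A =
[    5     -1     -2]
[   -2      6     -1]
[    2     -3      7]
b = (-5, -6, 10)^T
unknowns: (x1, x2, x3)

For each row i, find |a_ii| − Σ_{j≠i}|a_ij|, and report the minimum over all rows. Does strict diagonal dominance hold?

row 1: |5| − (1+2) = 2
row 2: |6| − (2+1) = 3
row 3: |7| − (2+3) = 2
minimum over rows = 2 → strictly diagonally dominant (convergence guaranteed)

2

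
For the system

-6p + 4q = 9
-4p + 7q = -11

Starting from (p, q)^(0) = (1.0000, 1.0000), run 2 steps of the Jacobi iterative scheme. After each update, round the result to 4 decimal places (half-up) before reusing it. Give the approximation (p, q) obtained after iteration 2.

(-2.1667, -2.0476)

Iteration 1:
  p = (9 - (4)·1.0000) / (-6) = -0.8333
  q = (-11 - (-4)·1.0000) / (7) = -1.0000
Iteration 2:
  p = (9 - (4)·-1.0000) / (-6) = -2.1667
  q = (-11 - (-4)·-0.8333) / (7) = -2.0476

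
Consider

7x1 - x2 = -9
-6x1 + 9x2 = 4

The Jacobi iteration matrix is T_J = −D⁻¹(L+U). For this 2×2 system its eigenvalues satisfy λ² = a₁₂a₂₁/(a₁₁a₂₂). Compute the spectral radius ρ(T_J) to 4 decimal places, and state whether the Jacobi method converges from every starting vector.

a₁₂a₂₁/(a₁₁a₂₂) = (-1)·(-6) / ((7)·(9)) = 0.095238
ρ = √|0.095238| = √0.095238 = 0.3086
ρ < 1, so Jacobi converges

0.3086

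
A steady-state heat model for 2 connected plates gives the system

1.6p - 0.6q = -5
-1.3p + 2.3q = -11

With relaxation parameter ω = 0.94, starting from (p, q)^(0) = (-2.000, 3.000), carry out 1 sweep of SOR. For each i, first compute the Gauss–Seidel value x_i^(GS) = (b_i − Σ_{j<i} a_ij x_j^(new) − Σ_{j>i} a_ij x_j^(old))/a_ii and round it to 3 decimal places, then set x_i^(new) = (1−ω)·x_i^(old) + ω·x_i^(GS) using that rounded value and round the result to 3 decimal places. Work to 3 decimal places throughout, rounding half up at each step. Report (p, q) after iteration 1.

(-2.000, -5.378)

Iteration 1:
  p: GS value = (-5 - (-0.6)·3.000) / (1.6) = -2.000;  p ← (1−ω)·-2.000 + ω·-2.000 = -2.000
  q: GS value = (-11 - (-1.3)·-2.000) / (2.3) = -5.913;  q ← (1−ω)·3.000 + ω·-5.913 = -5.378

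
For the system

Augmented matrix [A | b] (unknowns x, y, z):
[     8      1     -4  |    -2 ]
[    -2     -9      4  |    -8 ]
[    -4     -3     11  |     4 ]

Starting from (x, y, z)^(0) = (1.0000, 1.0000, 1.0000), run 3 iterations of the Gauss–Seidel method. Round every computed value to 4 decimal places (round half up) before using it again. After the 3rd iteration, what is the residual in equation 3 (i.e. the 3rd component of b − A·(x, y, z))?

0.0005

Iteration 1:
  x = (-2 - (1)·1.0000 - (-4)·1.0000) / (8) = 0.1250
  y = (-8 - (-2)·0.1250 - (4)·1.0000) / (-9) = 1.3056
  z = (4 - (-4)·0.1250 - (-3)·1.3056) / (11) = 0.7652
Iteration 2:
  x = (-2 - (1)·1.3056 - (-4)·0.7652) / (8) = -0.0306
  y = (-8 - (-2)·-0.0306 - (4)·0.7652) / (-9) = 1.2358
  z = (4 - (-4)·-0.0306 - (-3)·1.2358) / (11) = 0.6895
Iteration 3:
  x = (-2 - (1)·1.2358 - (-4)·0.6895) / (8) = -0.0597
  y = (-8 - (-2)·-0.0597 - (4)·0.6895) / (-9) = 1.2086
  z = (4 - (-4)·-0.0597 - (-3)·1.2086) / (11) = 0.6715
Residual b − A·x = (-0.0450, 0.0720, 0.0005)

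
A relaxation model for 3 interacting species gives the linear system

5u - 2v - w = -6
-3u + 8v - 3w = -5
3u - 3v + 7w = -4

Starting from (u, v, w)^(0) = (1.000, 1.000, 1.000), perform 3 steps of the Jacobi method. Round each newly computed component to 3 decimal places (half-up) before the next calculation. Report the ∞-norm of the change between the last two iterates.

0.414

Iteration 1:
  u = (-6 - (-2)·1.000 - (-1)·1.000) / (5) = -0.600
  v = (-5 - (-3)·1.000 - (-3)·1.000) / (8) = 0.125
  w = (-4 - (3)·1.000 - (-3)·1.000) / (7) = -0.571
Iteration 2:
  u = (-6 - (-2)·0.125 - (-1)·-0.571) / (5) = -1.264
  v = (-5 - (-3)·-0.600 - (-3)·-0.571) / (8) = -1.064
  w = (-4 - (3)·-0.600 - (-3)·0.125) / (7) = -0.261
Iteration 3:
  u = (-6 - (-2)·-1.064 - (-1)·-0.261) / (5) = -1.678
  v = (-5 - (-3)·-1.264 - (-3)·-0.261) / (8) = -1.197
  w = (-4 - (3)·-1.264 - (-3)·-1.064) / (7) = -0.486
Change: (-0.414, -0.133, -0.225) → max |·| = 0.414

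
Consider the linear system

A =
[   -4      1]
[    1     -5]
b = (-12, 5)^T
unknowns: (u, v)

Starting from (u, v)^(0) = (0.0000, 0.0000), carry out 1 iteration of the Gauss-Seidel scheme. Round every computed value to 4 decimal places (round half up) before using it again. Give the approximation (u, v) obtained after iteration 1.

(3.0000, -0.4000)

Iteration 1:
  u = (-12 - (1)·0.0000) / (-4) = 3.0000
  v = (5 - (1)·3.0000) / (-5) = -0.4000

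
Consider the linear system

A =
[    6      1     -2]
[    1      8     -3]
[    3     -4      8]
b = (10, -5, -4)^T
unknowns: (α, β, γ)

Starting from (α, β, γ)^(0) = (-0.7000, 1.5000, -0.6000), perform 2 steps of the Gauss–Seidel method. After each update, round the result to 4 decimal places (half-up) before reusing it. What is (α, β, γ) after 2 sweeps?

(1.3479, -1.3400, -1.6755)

Iteration 1:
  α = (10 - (1)·1.5000 - (-2)·-0.6000) / (6) = 1.2167
  β = (-5 - (1)·1.2167 - (-3)·-0.6000) / (8) = -1.0021
  γ = (-4 - (3)·1.2167 - (-4)·-1.0021) / (8) = -1.4573
Iteration 2:
  α = (10 - (1)·-1.0021 - (-2)·-1.4573) / (6) = 1.3479
  β = (-5 - (1)·1.3479 - (-3)·-1.4573) / (8) = -1.3400
  γ = (-4 - (3)·1.3479 - (-4)·-1.3400) / (8) = -1.6755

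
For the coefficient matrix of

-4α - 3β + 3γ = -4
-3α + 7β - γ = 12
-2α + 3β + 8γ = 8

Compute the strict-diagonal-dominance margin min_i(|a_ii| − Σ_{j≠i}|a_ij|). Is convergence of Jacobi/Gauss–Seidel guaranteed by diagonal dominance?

row 1: |-4| − (3+3) = -2
row 2: |7| − (3+1) = 3
row 3: |8| − (2+3) = 3
minimum over rows = -2 → not strictly diagonally dominant

-2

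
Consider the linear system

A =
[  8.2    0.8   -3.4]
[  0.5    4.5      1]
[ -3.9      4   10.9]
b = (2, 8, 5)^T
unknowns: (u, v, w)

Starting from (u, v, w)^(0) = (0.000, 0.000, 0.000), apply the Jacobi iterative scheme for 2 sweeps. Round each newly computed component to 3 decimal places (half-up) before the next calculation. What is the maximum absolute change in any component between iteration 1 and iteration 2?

Iteration 1:
  u = (2 - (0.8)·0.000 - (-3.4)·0.000) / (8.2) = 0.244
  v = (8 - (0.5)·0.000 - (1)·0.000) / (4.5) = 1.778
  w = (5 - (-3.9)·0.000 - (4)·0.000) / (10.9) = 0.459
Iteration 2:
  u = (2 - (0.8)·1.778 - (-3.4)·0.459) / (8.2) = 0.261
  v = (8 - (0.5)·0.244 - (1)·0.459) / (4.5) = 1.649
  w = (5 - (-3.9)·0.244 - (4)·1.778) / (10.9) = -0.106
Change: (0.017, -0.129, -0.565) → max |·| = 0.565

0.565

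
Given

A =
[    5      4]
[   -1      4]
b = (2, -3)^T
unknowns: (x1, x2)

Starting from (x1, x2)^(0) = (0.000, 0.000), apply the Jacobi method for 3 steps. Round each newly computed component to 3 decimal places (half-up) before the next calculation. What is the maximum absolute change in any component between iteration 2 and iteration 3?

Iteration 1:
  x1 = (2 - (4)·0.000) / (5) = 0.400
  x2 = (-3 - (-1)·0.000) / (4) = -0.750
Iteration 2:
  x1 = (2 - (4)·-0.750) / (5) = 1.000
  x2 = (-3 - (-1)·0.400) / (4) = -0.650
Iteration 3:
  x1 = (2 - (4)·-0.650) / (5) = 0.920
  x2 = (-3 - (-1)·1.000) / (4) = -0.500
Change: (-0.080, 0.150) → max |·| = 0.150

0.150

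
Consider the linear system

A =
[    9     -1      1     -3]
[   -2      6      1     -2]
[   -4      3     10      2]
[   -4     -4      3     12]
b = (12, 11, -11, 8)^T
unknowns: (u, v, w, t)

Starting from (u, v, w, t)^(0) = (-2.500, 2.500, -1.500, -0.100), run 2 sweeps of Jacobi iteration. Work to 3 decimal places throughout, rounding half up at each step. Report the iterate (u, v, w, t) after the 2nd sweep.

Iteration 1:
  u = (12 - (-1)·2.500 - (1)·-1.500 - (-3)·-0.100) / (9) = 1.744
  v = (11 - (-2)·-2.500 - (1)·-1.500 - (-2)·-0.100) / (6) = 1.217
  w = (-11 - (-4)·-2.500 - (3)·2.500 - (2)·-0.100) / (10) = -2.830
  t = (8 - (-4)·-2.500 - (-4)·2.500 - (3)·-1.500) / (12) = 1.042
Iteration 2:
  u = (12 - (-1)·1.217 - (1)·-2.830 - (-3)·1.042) / (9) = 2.130
  v = (11 - (-2)·1.744 - (1)·-2.830 - (-2)·1.042) / (6) = 3.234
  w = (-11 - (-4)·1.744 - (3)·1.217 - (2)·1.042) / (10) = -0.976
  t = (8 - (-4)·1.744 - (-4)·1.217 - (3)·-2.830) / (12) = 2.361

(2.130, 3.234, -0.976, 2.361)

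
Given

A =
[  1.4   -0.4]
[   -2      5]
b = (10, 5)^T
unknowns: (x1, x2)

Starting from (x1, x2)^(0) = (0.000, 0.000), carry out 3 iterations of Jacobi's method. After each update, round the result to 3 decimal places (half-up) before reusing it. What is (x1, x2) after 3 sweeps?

(8.245, 3.972)

Iteration 1:
  x1 = (10 - (-0.4)·0.000) / (1.4) = 7.143
  x2 = (5 - (-2)·0.000) / (5) = 1.000
Iteration 2:
  x1 = (10 - (-0.4)·1.000) / (1.4) = 7.429
  x2 = (5 - (-2)·7.143) / (5) = 3.857
Iteration 3:
  x1 = (10 - (-0.4)·3.857) / (1.4) = 8.245
  x2 = (5 - (-2)·7.429) / (5) = 3.972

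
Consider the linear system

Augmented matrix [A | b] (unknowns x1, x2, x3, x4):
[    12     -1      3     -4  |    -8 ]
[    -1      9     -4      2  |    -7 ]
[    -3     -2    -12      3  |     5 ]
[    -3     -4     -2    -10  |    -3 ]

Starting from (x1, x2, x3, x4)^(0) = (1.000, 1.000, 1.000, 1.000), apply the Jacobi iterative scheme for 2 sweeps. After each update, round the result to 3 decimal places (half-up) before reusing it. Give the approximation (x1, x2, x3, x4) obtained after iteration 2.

Iteration 1:
  x1 = (-8 - (-1)·1.000 - (3)·1.000 - (-4)·1.000) / (12) = -0.500
  x2 = (-7 - (-1)·1.000 - (-4)·1.000 - (2)·1.000) / (9) = -0.444
  x3 = (5 - (-3)·1.000 - (-2)·1.000 - (3)·1.000) / (-12) = -0.583
  x4 = (-3 - (-3)·1.000 - (-4)·1.000 - (-2)·1.000) / (-10) = -0.600
Iteration 2:
  x1 = (-8 - (-1)·-0.444 - (3)·-0.583 - (-4)·-0.600) / (12) = -0.758
  x2 = (-7 - (-1)·-0.500 - (-4)·-0.583 - (2)·-0.600) / (9) = -0.959
  x3 = (5 - (-3)·-0.500 - (-2)·-0.444 - (3)·-0.600) / (-12) = -0.368
  x4 = (-3 - (-3)·-0.500 - (-4)·-0.444 - (-2)·-0.583) / (-10) = 0.744

(-0.758, -0.959, -0.368, 0.744)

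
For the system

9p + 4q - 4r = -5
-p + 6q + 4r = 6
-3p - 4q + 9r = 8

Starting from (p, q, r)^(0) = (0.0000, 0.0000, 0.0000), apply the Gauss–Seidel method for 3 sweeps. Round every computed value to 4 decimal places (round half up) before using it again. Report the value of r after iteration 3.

Iteration 1:
  p = (-5 - (4)·0.0000 - (-4)·0.0000) / (9) = -0.5556
  q = (6 - (-1)·-0.5556 - (4)·0.0000) / (6) = 0.9074
  r = (8 - (-3)·-0.5556 - (-4)·0.9074) / (9) = 1.1070
Iteration 2:
  p = (-5 - (4)·0.9074 - (-4)·1.1070) / (9) = -0.4668
  q = (6 - (-1)·-0.4668 - (4)·1.1070) / (6) = 0.1842
  r = (8 - (-3)·-0.4668 - (-4)·0.1842) / (9) = 0.8152
Iteration 3:
  p = (-5 - (4)·0.1842 - (-4)·0.8152) / (9) = -0.2751
  q = (6 - (-1)·-0.2751 - (4)·0.8152) / (6) = 0.4107
  r = (8 - (-3)·-0.2751 - (-4)·0.4107) / (9) = 0.9797

0.9797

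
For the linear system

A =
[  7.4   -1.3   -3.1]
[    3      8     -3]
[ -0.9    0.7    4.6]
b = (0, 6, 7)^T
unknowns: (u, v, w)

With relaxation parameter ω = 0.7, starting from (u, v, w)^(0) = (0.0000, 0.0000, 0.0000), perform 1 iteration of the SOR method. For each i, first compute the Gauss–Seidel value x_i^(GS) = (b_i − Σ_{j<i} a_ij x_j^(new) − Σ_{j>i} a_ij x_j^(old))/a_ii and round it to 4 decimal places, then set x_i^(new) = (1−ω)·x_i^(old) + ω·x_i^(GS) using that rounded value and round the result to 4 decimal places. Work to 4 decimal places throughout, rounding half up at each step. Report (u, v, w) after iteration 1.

(0.0000, 0.5250, 1.0093)

Iteration 1:
  u: GS value = (0 - (-1.3)·0.0000 - (-3.1)·0.0000) / (7.4) = 0.0000;  u ← (1−ω)·0.0000 + ω·0.0000 = 0.0000
  v: GS value = (6 - (3)·0.0000 - (-3)·0.0000) / (8) = 0.7500;  v ← (1−ω)·0.0000 + ω·0.7500 = 0.5250
  w: GS value = (7 - (-0.9)·0.0000 - (0.7)·0.5250) / (4.6) = 1.4418;  w ← (1−ω)·0.0000 + ω·1.4418 = 1.0093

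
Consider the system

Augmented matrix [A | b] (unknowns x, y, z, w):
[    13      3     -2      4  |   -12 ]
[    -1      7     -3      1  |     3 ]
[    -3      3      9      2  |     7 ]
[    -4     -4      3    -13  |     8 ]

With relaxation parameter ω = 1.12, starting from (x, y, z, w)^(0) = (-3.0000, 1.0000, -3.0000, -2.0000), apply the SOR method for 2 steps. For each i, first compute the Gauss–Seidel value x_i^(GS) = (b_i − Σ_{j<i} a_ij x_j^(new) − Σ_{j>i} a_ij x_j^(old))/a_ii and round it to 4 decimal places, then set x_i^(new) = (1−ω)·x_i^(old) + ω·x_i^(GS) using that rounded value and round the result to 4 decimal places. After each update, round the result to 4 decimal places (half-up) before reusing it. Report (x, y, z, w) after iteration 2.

(-0.6072, 1.2483, -0.1776, -1.0250)

Iteration 1:
  x: GS value = (-12 - (3)·1.0000 - (-2)·-3.0000 - (4)·-2.0000) / (13) = -1.0000;  x ← (1−ω)·-3.0000 + ω·-1.0000 = -0.7600
  y: GS value = (3 - (-1)·-0.7600 - (-3)·-3.0000 - (1)·-2.0000) / (7) = -0.6800;  y ← (1−ω)·1.0000 + ω·-0.6800 = -0.8816
  z: GS value = (7 - (-3)·-0.7600 - (3)·-0.8816 - (2)·-2.0000) / (9) = 1.2628;  z ← (1−ω)·-3.0000 + ω·1.2628 = 1.7743
  w: GS value = (8 - (-4)·-0.7600 - (-4)·-0.8816 - (3)·1.7743) / (-13) = 0.2992;  w ← (1−ω)·-2.0000 + ω·0.2992 = 0.5751
Iteration 2:
  x: GS value = (-12 - (3)·-0.8816 - (-2)·1.7743 - (4)·0.5751) / (13) = -0.6236;  x ← (1−ω)·-0.7600 + ω·-0.6236 = -0.6072
  y: GS value = (3 - (-1)·-0.6072 - (-3)·1.7743 - (1)·0.5751) / (7) = 1.0201;  y ← (1−ω)·-0.8816 + ω·1.0201 = 1.2483
  z: GS value = (7 - (-3)·-0.6072 - (3)·1.2483 - (2)·0.5751) / (9) = 0.0315;  z ← (1−ω)·1.7743 + ω·0.0315 = -0.1776
  w: GS value = (8 - (-4)·-0.6072 - (-4)·1.2483 - (3)·-0.1776) / (-13) = -0.8536;  w ← (1−ω)·0.5751 + ω·-0.8536 = -1.0250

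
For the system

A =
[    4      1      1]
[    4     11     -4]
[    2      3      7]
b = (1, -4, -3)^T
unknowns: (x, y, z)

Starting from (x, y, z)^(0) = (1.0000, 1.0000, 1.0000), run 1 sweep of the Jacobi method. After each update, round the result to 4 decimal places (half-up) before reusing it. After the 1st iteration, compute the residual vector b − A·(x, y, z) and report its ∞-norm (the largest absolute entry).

Iteration 1:
  x = (1 - (1)·1.0000 - (1)·1.0000) / (4) = -0.2500
  y = (-4 - (4)·1.0000 - (-4)·1.0000) / (11) = -0.3636
  z = (-3 - (2)·1.0000 - (3)·1.0000) / (7) = -1.1429
Residual b − A·x = (3.5065, -3.5720, 6.5911); ∞-norm = 6.5911

6.5911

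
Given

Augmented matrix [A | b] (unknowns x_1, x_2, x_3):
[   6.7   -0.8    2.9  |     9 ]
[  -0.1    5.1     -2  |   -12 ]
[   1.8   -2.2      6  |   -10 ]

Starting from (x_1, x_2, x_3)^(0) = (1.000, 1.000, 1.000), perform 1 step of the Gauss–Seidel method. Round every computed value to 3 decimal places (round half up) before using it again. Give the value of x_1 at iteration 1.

Iteration 1:
  x_1 = (9 - (-0.8)·1.000 - (2.9)·1.000) / (6.7) = 1.030
  x_2 = (-12 - (-0.1)·1.030 - (-2)·1.000) / (5.1) = -1.941
  x_3 = (-10 - (1.8)·1.030 - (-2.2)·-1.941) / (6) = -2.687

1.030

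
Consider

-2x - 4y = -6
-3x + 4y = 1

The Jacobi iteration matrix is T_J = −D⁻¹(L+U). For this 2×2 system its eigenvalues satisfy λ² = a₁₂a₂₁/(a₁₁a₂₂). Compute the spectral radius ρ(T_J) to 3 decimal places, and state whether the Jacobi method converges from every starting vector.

1.225

a₁₂a₂₁/(a₁₁a₂₂) = (-4)·(-3) / ((-2)·(4)) = -1.500000
ρ = √|-1.500000| = √1.500000 = 1.225
ρ > 1, so Jacobi diverges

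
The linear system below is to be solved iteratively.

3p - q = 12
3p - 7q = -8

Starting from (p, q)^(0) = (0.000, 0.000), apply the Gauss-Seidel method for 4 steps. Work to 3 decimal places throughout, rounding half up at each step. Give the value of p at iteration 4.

5.108

Iteration 1:
  p = (12 - (-1)·0.000) / (3) = 4.000
  q = (-8 - (3)·4.000) / (-7) = 2.857
Iteration 2:
  p = (12 - (-1)·2.857) / (3) = 4.952
  q = (-8 - (3)·4.952) / (-7) = 3.265
Iteration 3:
  p = (12 - (-1)·3.265) / (3) = 5.088
  q = (-8 - (3)·5.088) / (-7) = 3.323
Iteration 4:
  p = (12 - (-1)·3.323) / (3) = 5.108
  q = (-8 - (3)·5.108) / (-7) = 3.332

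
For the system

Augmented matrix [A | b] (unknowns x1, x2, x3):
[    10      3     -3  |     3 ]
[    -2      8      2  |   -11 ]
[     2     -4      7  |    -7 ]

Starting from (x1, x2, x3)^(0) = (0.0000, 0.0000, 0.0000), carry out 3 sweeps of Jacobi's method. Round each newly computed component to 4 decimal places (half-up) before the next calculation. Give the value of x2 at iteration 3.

-0.8040

Iteration 1:
  x1 = (3 - (3)·0.0000 - (-3)·0.0000) / (10) = 0.3000
  x2 = (-11 - (-2)·0.0000 - (2)·0.0000) / (8) = -1.3750
  x3 = (-7 - (2)·0.0000 - (-4)·0.0000) / (7) = -1.0000
Iteration 2:
  x1 = (3 - (3)·-1.3750 - (-3)·-1.0000) / (10) = 0.4125
  x2 = (-11 - (-2)·0.3000 - (2)·-1.0000) / (8) = -1.0500
  x3 = (-7 - (2)·0.3000 - (-4)·-1.3750) / (7) = -1.8714
Iteration 3:
  x1 = (3 - (3)·-1.0500 - (-3)·-1.8714) / (10) = 0.0536
  x2 = (-11 - (-2)·0.4125 - (2)·-1.8714) / (8) = -0.8040
  x3 = (-7 - (2)·0.4125 - (-4)·-1.0500) / (7) = -1.7179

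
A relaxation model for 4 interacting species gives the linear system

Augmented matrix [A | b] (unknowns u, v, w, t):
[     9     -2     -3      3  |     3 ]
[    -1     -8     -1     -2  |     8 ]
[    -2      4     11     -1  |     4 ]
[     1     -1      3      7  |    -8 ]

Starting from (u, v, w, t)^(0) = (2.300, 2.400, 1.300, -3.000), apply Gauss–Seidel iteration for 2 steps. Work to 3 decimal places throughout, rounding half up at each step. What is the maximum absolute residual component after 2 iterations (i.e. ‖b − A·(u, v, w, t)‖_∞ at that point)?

1.061

Iteration 1:
  u = (3 - (-2)·2.400 - (-3)·1.300 - (3)·-3.000) / (9) = 2.300
  v = (8 - (-1)·2.300 - (-1)·1.300 - (-2)·-3.000) / (-8) = -0.700
  w = (4 - (-2)·2.300 - (4)·-0.700 - (-1)·-3.000) / (11) = 0.764
  t = (-8 - (1)·2.300 - (-1)·-0.700 - (3)·0.764) / (7) = -1.899
Iteration 2:
  u = (3 - (-2)·-0.700 - (-3)·0.764 - (3)·-1.899) / (9) = 1.065
  v = (8 - (-1)·1.065 - (-1)·0.764 - (-2)·-1.899) / (-8) = -0.754
  w = (4 - (-2)·1.065 - (4)·-0.754 - (-1)·-1.899) / (11) = 0.659
  t = (-8 - (1)·1.065 - (-1)·-0.754 - (3)·0.659) / (7) = -1.685
Residual b − A·x = (-1.061, 0.322, 0.212, -0.001); ∞-norm = 1.061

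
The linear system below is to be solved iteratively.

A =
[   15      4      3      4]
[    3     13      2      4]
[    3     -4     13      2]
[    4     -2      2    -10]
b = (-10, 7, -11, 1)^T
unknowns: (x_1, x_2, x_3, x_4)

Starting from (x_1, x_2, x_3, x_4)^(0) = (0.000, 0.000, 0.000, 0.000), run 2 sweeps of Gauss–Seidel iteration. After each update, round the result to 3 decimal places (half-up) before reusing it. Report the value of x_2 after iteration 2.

0.934

Iteration 1:
  x_1 = (-10 - (4)·0.000 - (3)·0.000 - (4)·0.000) / (15) = -0.667
  x_2 = (7 - (3)·-0.667 - (2)·0.000 - (4)·0.000) / (13) = 0.692
  x_3 = (-11 - (3)·-0.667 - (-4)·0.692 - (2)·0.000) / (13) = -0.479
  x_4 = (1 - (4)·-0.667 - (-2)·0.692 - (2)·-0.479) / (-10) = -0.601
Iteration 2:
  x_1 = (-10 - (4)·0.692 - (3)·-0.479 - (4)·-0.601) / (15) = -0.595
  x_2 = (7 - (3)·-0.595 - (2)·-0.479 - (4)·-0.601) / (13) = 0.934
  x_3 = (-11 - (3)·-0.595 - (-4)·0.934 - (2)·-0.601) / (13) = -0.329
  x_4 = (1 - (4)·-0.595 - (-2)·0.934 - (2)·-0.329) / (-10) = -0.591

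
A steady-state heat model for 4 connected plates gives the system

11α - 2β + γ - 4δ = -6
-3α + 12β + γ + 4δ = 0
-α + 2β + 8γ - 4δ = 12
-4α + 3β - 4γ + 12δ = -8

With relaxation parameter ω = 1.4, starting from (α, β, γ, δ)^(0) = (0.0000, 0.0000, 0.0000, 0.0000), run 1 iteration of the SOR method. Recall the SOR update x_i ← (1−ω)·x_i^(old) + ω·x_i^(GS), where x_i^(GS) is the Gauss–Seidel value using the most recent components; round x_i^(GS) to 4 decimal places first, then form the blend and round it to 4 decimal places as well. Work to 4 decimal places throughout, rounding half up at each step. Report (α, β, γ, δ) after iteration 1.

Iteration 1:
  α: GS value = (-6 - (-2)·0.0000 - (1)·0.0000 - (-4)·0.0000) / (11) = -0.5455;  α ← (1−ω)·0.0000 + ω·-0.5455 = -0.7637
  β: GS value = (0 - (-3)·-0.7637 - (1)·0.0000 - (4)·0.0000) / (12) = -0.1909;  β ← (1−ω)·0.0000 + ω·-0.1909 = -0.2673
  γ: GS value = (12 - (-1)·-0.7637 - (2)·-0.2673 - (-4)·0.0000) / (8) = 1.4714;  γ ← (1−ω)·0.0000 + ω·1.4714 = 2.0600
  δ: GS value = (-8 - (-4)·-0.7637 - (3)·-0.2673 - (-4)·2.0600) / (12) = -0.1677;  δ ← (1−ω)·0.0000 + ω·-0.1677 = -0.2348

(-0.7637, -0.2673, 2.0600, -0.2348)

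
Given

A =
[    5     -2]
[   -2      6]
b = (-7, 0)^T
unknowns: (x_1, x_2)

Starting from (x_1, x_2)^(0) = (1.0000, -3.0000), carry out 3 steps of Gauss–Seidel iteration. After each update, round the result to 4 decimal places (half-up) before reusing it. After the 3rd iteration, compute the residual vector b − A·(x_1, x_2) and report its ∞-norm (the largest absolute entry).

Iteration 1:
  x_1 = (-7 - (-2)·-3.0000) / (5) = -2.6000
  x_2 = (0 - (-2)·-2.6000) / (6) = -0.8667
Iteration 2:
  x_1 = (-7 - (-2)·-0.8667) / (5) = -1.7467
  x_2 = (0 - (-2)·-1.7467) / (6) = -0.5822
Iteration 3:
  x_1 = (-7 - (-2)·-0.5822) / (5) = -1.6329
  x_2 = (0 - (-2)·-1.6329) / (6) = -0.5443
Residual b − A·x = (0.0759, 0.0000); ∞-norm = 0.0759

0.0759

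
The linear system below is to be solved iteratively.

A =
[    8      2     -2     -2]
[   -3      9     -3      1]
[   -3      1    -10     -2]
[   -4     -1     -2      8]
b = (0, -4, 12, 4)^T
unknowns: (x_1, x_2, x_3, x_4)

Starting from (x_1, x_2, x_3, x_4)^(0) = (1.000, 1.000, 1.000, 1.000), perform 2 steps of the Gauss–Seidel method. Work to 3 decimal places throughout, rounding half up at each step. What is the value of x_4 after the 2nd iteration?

-0.089

Iteration 1:
  x_1 = (0 - (2)·1.000 - (-2)·1.000 - (-2)·1.000) / (8) = 0.250
  x_2 = (-4 - (-3)·0.250 - (-3)·1.000 - (1)·1.000) / (9) = -0.139
  x_3 = (12 - (-3)·0.250 - (1)·-0.139 - (-2)·1.000) / (-10) = -1.489
  x_4 = (4 - (-4)·0.250 - (-1)·-0.139 - (-2)·-1.489) / (8) = 0.235
Iteration 2:
  x_1 = (0 - (2)·-0.139 - (-2)·-1.489 - (-2)·0.235) / (8) = -0.279
  x_2 = (-4 - (-3)·-0.279 - (-3)·-1.489 - (1)·0.235) / (9) = -1.060
  x_3 = (12 - (-3)·-0.279 - (1)·-1.060 - (-2)·0.235) / (-10) = -1.269
  x_4 = (4 - (-4)·-0.279 - (-1)·-1.060 - (-2)·-1.269) / (8) = -0.089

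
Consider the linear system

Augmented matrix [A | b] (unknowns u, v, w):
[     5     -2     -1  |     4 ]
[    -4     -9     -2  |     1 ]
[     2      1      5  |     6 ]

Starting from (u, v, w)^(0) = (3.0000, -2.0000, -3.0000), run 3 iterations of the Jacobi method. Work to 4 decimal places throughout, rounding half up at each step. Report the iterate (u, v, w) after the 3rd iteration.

(1.1458, -0.7185, 0.9591)

Iteration 1:
  u = (4 - (-2)·-2.0000 - (-1)·-3.0000) / (5) = -0.6000
  v = (1 - (-4)·3.0000 - (-2)·-3.0000) / (-9) = -0.7778
  w = (6 - (2)·3.0000 - (1)·-2.0000) / (5) = 0.4000
Iteration 2:
  u = (4 - (-2)·-0.7778 - (-1)·0.4000) / (5) = 0.5689
  v = (1 - (-4)·-0.6000 - (-2)·0.4000) / (-9) = 0.0667
  w = (6 - (2)·-0.6000 - (1)·-0.7778) / (5) = 1.5956
Iteration 3:
  u = (4 - (-2)·0.0667 - (-1)·1.5956) / (5) = 1.1458
  v = (1 - (-4)·0.5689 - (-2)·1.5956) / (-9) = -0.7185
  w = (6 - (2)·0.5689 - (1)·0.0667) / (5) = 0.9591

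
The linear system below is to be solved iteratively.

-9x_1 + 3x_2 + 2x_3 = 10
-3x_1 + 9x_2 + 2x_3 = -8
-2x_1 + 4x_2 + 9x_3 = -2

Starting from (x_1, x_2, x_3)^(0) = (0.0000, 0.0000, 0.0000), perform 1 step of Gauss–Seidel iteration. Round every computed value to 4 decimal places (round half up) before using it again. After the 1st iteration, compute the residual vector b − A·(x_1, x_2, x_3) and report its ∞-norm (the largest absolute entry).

3.5968

Iteration 1:
  x_1 = (10 - (3)·0.0000 - (2)·0.0000) / (-9) = -1.1111
  x_2 = (-8 - (-3)·-1.1111 - (2)·0.0000) / (9) = -1.2593
  x_3 = (-2 - (-2)·-1.1111 - (4)·-1.2593) / (9) = 0.0906
Residual b − A·x = (3.5968, -0.1808, -0.0004); ∞-norm = 3.5968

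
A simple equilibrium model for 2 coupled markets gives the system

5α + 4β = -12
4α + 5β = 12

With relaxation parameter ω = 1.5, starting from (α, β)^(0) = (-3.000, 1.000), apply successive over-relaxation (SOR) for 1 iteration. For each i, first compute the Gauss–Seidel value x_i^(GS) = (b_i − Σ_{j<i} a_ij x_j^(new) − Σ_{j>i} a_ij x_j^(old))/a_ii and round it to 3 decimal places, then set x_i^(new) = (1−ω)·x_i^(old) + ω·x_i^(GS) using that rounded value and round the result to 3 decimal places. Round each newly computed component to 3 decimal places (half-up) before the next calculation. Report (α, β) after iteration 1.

Iteration 1:
  α: GS value = (-12 - (4)·1.000) / (5) = -3.200;  α ← (1−ω)·-3.000 + ω·-3.200 = -3.300
  β: GS value = (12 - (4)·-3.300) / (5) = 5.040;  β ← (1−ω)·1.000 + ω·5.040 = 7.060

(-3.300, 7.060)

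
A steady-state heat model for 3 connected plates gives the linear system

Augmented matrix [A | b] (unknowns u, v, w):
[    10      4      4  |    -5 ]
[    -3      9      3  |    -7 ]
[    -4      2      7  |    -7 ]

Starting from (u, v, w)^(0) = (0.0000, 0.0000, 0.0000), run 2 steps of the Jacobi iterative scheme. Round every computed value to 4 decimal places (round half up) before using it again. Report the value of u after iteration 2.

0.2111

Iteration 1:
  u = (-5 - (4)·0.0000 - (4)·0.0000) / (10) = -0.5000
  v = (-7 - (-3)·0.0000 - (3)·0.0000) / (9) = -0.7778
  w = (-7 - (-4)·0.0000 - (2)·0.0000) / (7) = -1.0000
Iteration 2:
  u = (-5 - (4)·-0.7778 - (4)·-1.0000) / (10) = 0.2111
  v = (-7 - (-3)·-0.5000 - (3)·-1.0000) / (9) = -0.6111
  w = (-7 - (-4)·-0.5000 - (2)·-0.7778) / (7) = -1.0635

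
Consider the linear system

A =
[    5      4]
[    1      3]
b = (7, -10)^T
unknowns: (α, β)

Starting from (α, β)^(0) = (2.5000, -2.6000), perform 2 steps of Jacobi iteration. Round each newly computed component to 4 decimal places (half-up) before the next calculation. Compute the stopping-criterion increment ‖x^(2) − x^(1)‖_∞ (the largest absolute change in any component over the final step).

1.2534

Iteration 1:
  α = (7 - (4)·-2.6000) / (5) = 3.4800
  β = (-10 - (1)·2.5000) / (3) = -4.1667
Iteration 2:
  α = (7 - (4)·-4.1667) / (5) = 4.7334
  β = (-10 - (1)·3.4800) / (3) = -4.4933
Change: (1.2534, -0.3266) → max |·| = 1.2534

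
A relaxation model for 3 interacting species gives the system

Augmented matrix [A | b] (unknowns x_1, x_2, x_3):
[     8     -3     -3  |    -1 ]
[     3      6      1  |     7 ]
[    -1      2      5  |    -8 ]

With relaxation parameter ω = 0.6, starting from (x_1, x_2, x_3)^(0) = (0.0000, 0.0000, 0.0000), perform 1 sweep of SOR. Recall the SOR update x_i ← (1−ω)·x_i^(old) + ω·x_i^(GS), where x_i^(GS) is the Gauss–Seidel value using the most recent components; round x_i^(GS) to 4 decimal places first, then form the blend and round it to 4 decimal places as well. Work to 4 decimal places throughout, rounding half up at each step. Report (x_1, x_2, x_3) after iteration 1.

(-0.0750, 0.7225, -1.1424)

Iteration 1:
  x_1: GS value = (-1 - (-3)·0.0000 - (-3)·0.0000) / (8) = -0.1250;  x_1 ← (1−ω)·0.0000 + ω·-0.1250 = -0.0750
  x_2: GS value = (7 - (3)·-0.0750 - (1)·0.0000) / (6) = 1.2042;  x_2 ← (1−ω)·0.0000 + ω·1.2042 = 0.7225
  x_3: GS value = (-8 - (-1)·-0.0750 - (2)·0.7225) / (5) = -1.9040;  x_3 ← (1−ω)·0.0000 + ω·-1.9040 = -1.1424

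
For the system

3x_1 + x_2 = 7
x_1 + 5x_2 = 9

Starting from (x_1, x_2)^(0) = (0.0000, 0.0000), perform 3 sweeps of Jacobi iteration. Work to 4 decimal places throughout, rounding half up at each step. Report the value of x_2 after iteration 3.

Iteration 1:
  x_1 = (7 - (1)·0.0000) / (3) = 2.3333
  x_2 = (9 - (1)·0.0000) / (5) = 1.8000
Iteration 2:
  x_1 = (7 - (1)·1.8000) / (3) = 1.7333
  x_2 = (9 - (1)·2.3333) / (5) = 1.3333
Iteration 3:
  x_1 = (7 - (1)·1.3333) / (3) = 1.8889
  x_2 = (9 - (1)·1.7333) / (5) = 1.4533

1.4533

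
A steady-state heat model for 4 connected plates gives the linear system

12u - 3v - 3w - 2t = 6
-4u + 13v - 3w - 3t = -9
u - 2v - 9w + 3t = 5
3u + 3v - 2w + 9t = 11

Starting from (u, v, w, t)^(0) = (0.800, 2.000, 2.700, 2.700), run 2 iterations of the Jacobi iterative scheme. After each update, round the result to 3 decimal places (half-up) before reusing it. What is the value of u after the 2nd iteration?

0.845

Iteration 1:
  u = (6 - (-3)·2.000 - (-3)·2.700 - (-2)·2.700) / (12) = 2.125
  v = (-9 - (-4)·0.800 - (-3)·2.700 - (-3)·2.700) / (13) = 0.800
  w = (5 - (1)·0.800 - (-2)·2.000 - (3)·2.700) / (-9) = -0.011
  t = (11 - (3)·0.800 - (3)·2.000 - (-2)·2.700) / (9) = 0.889
Iteration 2:
  u = (6 - (-3)·0.800 - (-3)·-0.011 - (-2)·0.889) / (12) = 0.845
  v = (-9 - (-4)·2.125 - (-3)·-0.011 - (-3)·0.889) / (13) = 0.164
  w = (5 - (1)·2.125 - (-2)·0.800 - (3)·0.889) / (-9) = -0.201
  t = (11 - (3)·2.125 - (3)·0.800 - (-2)·-0.011) / (9) = 0.245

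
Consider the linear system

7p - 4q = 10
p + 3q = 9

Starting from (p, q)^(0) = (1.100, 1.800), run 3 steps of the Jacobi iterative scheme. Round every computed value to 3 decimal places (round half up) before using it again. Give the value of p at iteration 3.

2.675

Iteration 1:
  p = (10 - (-4)·1.800) / (7) = 2.457
  q = (9 - (1)·1.100) / (3) = 2.633
Iteration 2:
  p = (10 - (-4)·2.633) / (7) = 2.933
  q = (9 - (1)·2.457) / (3) = 2.181
Iteration 3:
  p = (10 - (-4)·2.181) / (7) = 2.675
  q = (9 - (1)·2.933) / (3) = 2.022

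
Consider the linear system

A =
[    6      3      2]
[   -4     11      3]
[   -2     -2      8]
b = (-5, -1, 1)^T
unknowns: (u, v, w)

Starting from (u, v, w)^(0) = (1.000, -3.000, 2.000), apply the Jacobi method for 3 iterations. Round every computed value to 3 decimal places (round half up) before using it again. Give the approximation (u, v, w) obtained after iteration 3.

Iteration 1:
  u = (-5 - (3)·-3.000 - (2)·2.000) / (6) = 0.000
  v = (-1 - (-4)·1.000 - (3)·2.000) / (11) = -0.273
  w = (1 - (-2)·1.000 - (-2)·-3.000) / (8) = -0.375
Iteration 2:
  u = (-5 - (3)·-0.273 - (2)·-0.375) / (6) = -0.572
  v = (-1 - (-4)·0.000 - (3)·-0.375) / (11) = 0.011
  w = (1 - (-2)·0.000 - (-2)·-0.273) / (8) = 0.057
Iteration 3:
  u = (-5 - (3)·0.011 - (2)·0.057) / (6) = -0.858
  v = (-1 - (-4)·-0.572 - (3)·0.057) / (11) = -0.314
  w = (1 - (-2)·-0.572 - (-2)·0.011) / (8) = -0.015

(-0.858, -0.314, -0.015)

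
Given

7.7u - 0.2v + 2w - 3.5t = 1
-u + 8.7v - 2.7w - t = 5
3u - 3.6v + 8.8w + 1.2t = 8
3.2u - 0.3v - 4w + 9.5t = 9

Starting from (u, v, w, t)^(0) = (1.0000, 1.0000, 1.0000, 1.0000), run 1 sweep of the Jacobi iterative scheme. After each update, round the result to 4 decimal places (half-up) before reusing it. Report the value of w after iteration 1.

0.8409

Iteration 1:
  u = (1 - (-0.2)·1.0000 - (2)·1.0000 - (-3.5)·1.0000) / (7.7) = 0.3506
  v = (5 - (-1)·1.0000 - (-2.7)·1.0000 - (-1)·1.0000) / (8.7) = 1.1149
  w = (8 - (3)·1.0000 - (-3.6)·1.0000 - (1.2)·1.0000) / (8.8) = 0.8409
  t = (9 - (3.2)·1.0000 - (-0.3)·1.0000 - (-4)·1.0000) / (9.5) = 1.0632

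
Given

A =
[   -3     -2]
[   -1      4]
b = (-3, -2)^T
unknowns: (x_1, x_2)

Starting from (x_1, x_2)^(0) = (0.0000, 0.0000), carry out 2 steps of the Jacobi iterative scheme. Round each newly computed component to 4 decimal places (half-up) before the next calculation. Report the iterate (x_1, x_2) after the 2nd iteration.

Iteration 1:
  x_1 = (-3 - (-2)·0.0000) / (-3) = 1.0000
  x_2 = (-2 - (-1)·0.0000) / (4) = -0.5000
Iteration 2:
  x_1 = (-3 - (-2)·-0.5000) / (-3) = 1.3333
  x_2 = (-2 - (-1)·1.0000) / (4) = -0.2500

(1.3333, -0.2500)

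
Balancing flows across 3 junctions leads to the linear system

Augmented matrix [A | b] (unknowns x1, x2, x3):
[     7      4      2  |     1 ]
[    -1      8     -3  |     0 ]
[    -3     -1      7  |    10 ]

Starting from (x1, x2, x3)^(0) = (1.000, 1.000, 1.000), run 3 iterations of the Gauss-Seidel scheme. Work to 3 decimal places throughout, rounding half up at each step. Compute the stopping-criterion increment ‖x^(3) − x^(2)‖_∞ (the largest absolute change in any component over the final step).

0.109

Iteration 1:
  x1 = (1 - (4)·1.000 - (2)·1.000) / (7) = -0.714
  x2 = (0 - (-1)·-0.714 - (-3)·1.000) / (8) = 0.286
  x3 = (10 - (-3)·-0.714 - (-1)·0.286) / (7) = 1.163
Iteration 2:
  x1 = (1 - (4)·0.286 - (2)·1.163) / (7) = -0.353
  x2 = (0 - (-1)·-0.353 - (-3)·1.163) / (8) = 0.392
  x3 = (10 - (-3)·-0.353 - (-1)·0.392) / (7) = 1.333
Iteration 3:
  x1 = (1 - (4)·0.392 - (2)·1.333) / (7) = -0.462
  x2 = (0 - (-1)·-0.462 - (-3)·1.333) / (8) = 0.442
  x3 = (10 - (-3)·-0.462 - (-1)·0.442) / (7) = 1.294
Change: (-0.109, 0.050, -0.039) → max |·| = 0.109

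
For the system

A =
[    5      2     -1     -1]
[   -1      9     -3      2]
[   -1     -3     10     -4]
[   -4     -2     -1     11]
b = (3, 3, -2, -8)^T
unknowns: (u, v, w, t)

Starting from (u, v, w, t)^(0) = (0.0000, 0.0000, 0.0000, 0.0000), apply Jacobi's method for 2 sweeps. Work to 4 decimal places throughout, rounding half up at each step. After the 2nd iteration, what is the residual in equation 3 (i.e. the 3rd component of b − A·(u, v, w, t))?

Iteration 1:
  u = (3 - (2)·0.0000 - (-1)·0.0000 - (-1)·0.0000) / (5) = 0.6000
  v = (3 - (-1)·0.0000 - (-3)·0.0000 - (2)·0.0000) / (9) = 0.3333
  w = (-2 - (-1)·0.0000 - (-3)·0.0000 - (-4)·0.0000) / (10) = -0.2000
  t = (-8 - (-4)·0.0000 - (-2)·0.0000 - (-1)·0.0000) / (11) = -0.7273
Iteration 2:
  u = (3 - (2)·0.3333 - (-1)·-0.2000 - (-1)·-0.7273) / (5) = 0.2812
  v = (3 - (-1)·0.6000 - (-3)·-0.2000 - (2)·-0.7273) / (9) = 0.4950
  w = (-2 - (-1)·0.6000 - (-3)·0.3333 - (-4)·-0.7273) / (10) = -0.3309
  t = (-8 - (-4)·0.6000 - (-2)·0.3333 - (-1)·-0.2000) / (11) = -0.4667
Residual b − A·x = (-0.1936, -1.2331, 1.2084, -1.0824)

1.2084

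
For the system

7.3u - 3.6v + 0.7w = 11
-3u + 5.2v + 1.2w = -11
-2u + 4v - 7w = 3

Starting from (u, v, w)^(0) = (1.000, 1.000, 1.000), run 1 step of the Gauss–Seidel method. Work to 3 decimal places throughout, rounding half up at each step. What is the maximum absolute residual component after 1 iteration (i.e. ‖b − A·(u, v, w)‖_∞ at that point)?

Iteration 1:
  u = (11 - (-3.6)·1.000 - (0.7)·1.000) / (7.3) = 1.904
  v = (-11 - (-3)·1.904 - (1.2)·1.000) / (5.2) = -1.248
  w = (3 - (-2)·1.904 - (4)·-1.248) / (-7) = -1.686
Residual b − A·x = (-6.212, 3.225, -0.002); ∞-norm = 6.212

6.212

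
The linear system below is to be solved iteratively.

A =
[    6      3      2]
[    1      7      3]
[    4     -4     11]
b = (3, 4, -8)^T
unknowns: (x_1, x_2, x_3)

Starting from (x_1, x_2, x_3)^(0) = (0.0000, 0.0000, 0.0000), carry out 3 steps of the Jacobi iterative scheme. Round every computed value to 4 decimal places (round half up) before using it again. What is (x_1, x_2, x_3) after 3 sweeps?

Iteration 1:
  x_1 = (3 - (3)·0.0000 - (2)·0.0000) / (6) = 0.5000
  x_2 = (4 - (1)·0.0000 - (3)·0.0000) / (7) = 0.5714
  x_3 = (-8 - (4)·0.0000 - (-4)·0.0000) / (11) = -0.7273
Iteration 2:
  x_1 = (3 - (3)·0.5714 - (2)·-0.7273) / (6) = 0.4567
  x_2 = (4 - (1)·0.5000 - (3)·-0.7273) / (7) = 0.8117
  x_3 = (-8 - (4)·0.5000 - (-4)·0.5714) / (11) = -0.7013
Iteration 3:
  x_1 = (3 - (3)·0.8117 - (2)·-0.7013) / (6) = 0.3279
  x_2 = (4 - (1)·0.4567 - (3)·-0.7013) / (7) = 0.8067
  x_3 = (-8 - (4)·0.4567 - (-4)·0.8117) / (11) = -0.5982

(0.3279, 0.8067, -0.5982)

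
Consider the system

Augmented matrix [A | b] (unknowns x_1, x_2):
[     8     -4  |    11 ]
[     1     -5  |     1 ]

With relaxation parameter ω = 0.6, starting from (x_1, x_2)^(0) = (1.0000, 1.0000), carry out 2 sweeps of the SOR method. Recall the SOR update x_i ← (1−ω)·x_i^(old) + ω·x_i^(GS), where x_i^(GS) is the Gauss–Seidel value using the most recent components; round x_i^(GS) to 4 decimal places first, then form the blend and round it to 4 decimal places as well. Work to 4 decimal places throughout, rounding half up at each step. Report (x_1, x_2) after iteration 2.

Iteration 1:
  x_1: GS value = (11 - (-4)·1.0000) / (8) = 1.8750;  x_1 ← (1−ω)·1.0000 + ω·1.8750 = 1.5250
  x_2: GS value = (1 - (1)·1.5250) / (-5) = 0.1050;  x_2 ← (1−ω)·1.0000 + ω·0.1050 = 0.4630
Iteration 2:
  x_1: GS value = (11 - (-4)·0.4630) / (8) = 1.6065;  x_1 ← (1−ω)·1.5250 + ω·1.6065 = 1.5739
  x_2: GS value = (1 - (1)·1.5739) / (-5) = 0.1148;  x_2 ← (1−ω)·0.4630 + ω·0.1148 = 0.2541

(1.5739, 0.2541)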